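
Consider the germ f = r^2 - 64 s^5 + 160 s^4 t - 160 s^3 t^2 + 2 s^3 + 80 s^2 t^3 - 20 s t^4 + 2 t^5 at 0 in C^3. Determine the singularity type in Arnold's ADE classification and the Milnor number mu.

Type E_8, Milnor number mu = 8.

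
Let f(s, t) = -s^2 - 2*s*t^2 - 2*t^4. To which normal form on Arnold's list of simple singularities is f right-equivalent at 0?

The Hessian of f at 0 has rank 1. Corank 1: A-series; mu = 3 gives A_3.

A_3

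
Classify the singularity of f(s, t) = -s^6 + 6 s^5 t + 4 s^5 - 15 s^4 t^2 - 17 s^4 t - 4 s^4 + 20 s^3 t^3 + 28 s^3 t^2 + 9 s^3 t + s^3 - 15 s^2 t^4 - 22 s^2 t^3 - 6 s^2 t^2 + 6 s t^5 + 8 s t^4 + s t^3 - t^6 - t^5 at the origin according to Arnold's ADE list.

E_7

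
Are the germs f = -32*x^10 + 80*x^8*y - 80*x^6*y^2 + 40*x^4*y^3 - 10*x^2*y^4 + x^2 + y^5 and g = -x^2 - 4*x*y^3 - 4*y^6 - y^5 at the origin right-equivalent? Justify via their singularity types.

Yes.

The Hessian of f at 0 has rank 1. Corank 1: A-series; mu = 4 gives A_4. The Hessian of g at 0 has rank 1. Corank 1: A-series; mu = 4 gives A_4. Both have type A_4, hence right-equivalent.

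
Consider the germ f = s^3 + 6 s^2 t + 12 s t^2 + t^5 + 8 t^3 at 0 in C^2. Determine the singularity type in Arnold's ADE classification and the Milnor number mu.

Type E_8, Milnor number mu = 8.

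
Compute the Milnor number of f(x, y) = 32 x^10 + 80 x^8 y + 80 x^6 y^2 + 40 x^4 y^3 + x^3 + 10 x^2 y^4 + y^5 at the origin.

The Hessian of f at 0 has rank 0. Corank 2; j^3 = x^3 is a perfect cube, so E-series; the 5-jet and mu = 8 give E_8.

8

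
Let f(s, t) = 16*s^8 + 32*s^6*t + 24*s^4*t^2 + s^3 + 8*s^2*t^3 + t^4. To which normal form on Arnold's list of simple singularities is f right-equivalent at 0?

The Hessian of f at 0 is [[0, 0], [0, 0]] with rank 0, so corank 2. A Groebner basis of the Jacobian ideal J(f) in C{s,t} is {t^3, s^2}; counting standard monomials gives mu = 6. Corank 2; j^3 = s^3 is a perfect cube, so E-series; the 4-jet and mu = 6 give E_6.

E6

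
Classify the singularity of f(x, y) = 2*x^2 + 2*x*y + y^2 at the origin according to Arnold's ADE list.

A1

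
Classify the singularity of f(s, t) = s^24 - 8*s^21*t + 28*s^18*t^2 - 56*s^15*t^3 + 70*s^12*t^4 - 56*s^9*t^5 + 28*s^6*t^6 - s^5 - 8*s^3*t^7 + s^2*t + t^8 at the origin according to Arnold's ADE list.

The Hessian of f at 0 is [[0, 0], [0, 0]] with rank 0, so corank 2. A Groebner basis of the Jacobian ideal J(f) in C{s,t} is {s^2/8 + t^7, s^3, s*t}; counting standard monomials gives mu = 9. Corank 2; j^3 = s^2*t has shape L^2 M (L != M), so D-series; mu = 9 gives D_9.

D_9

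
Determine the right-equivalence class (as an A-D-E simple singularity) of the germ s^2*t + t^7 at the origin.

D8

The Hessian of f at 0 has rank 0. Corank 2; j^3 = s^2*t has shape L^2 M (L != M), so D-series; mu = 8 gives D_8.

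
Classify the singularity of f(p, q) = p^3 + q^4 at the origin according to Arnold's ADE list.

E_6

The Hessian of f at 0 has rank 0. Corank 2; j^3 = p^3 is a perfect cube, so E-series; the 4-jet and mu = 6 give E_6.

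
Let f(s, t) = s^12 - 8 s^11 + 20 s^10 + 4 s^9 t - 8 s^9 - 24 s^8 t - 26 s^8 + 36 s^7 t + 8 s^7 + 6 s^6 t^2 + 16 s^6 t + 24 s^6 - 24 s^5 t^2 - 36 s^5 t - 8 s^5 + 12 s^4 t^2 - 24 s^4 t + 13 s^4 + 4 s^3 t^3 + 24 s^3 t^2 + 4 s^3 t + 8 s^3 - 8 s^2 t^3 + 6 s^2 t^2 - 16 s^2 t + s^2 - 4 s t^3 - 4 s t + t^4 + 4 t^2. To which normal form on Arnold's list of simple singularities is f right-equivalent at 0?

The Hessian of f at 0 has rank 1. Corank 1: A-series; mu = 3 gives A_3.

A_3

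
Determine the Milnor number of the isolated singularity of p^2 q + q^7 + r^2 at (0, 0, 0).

The Hessian of f at 0 is [[0, 0, 0], [0, 0, 0], [0, 0, 2]] with rank 1, so corank 2. A Groebner basis of the Jacobian ideal J(f) in C{p,q,r} is {p^2/7 + q^6, p^3, p*q, r}; counting standard monomials gives mu = 8. Corank 2; j^3 = p^2*q has shape L^2 M (L != M), so D-series; mu = 8 gives D_8.

8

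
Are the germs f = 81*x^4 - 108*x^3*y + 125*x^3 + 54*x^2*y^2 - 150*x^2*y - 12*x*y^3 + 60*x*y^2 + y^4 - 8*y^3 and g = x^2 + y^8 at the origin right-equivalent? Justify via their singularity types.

No.

The Hessian of f at 0 is [[0, 0], [0, 0]] with rank 0, so corank 2. A Groebner basis of the Jacobian ideal J(f) in C{x,y} is {y^4, x*y^2 - 17*y^3/45, x^2 - 4*x*y/5 + 4*y^2/25}; counting standard monomials gives mu = 6. Corank 2; j^3 = (5*x - 2*y)^3 is a perfect cube, so E-series; the 4-jet and mu = 6 give E_6. The Hessian of g at 0 is [[2, 0], [0, 0]] with rank 1, so corank 1. A Groebner basis of the Jacobian ideal J(g) in C{x,y} is {y^7, x}; counting standard monomials gives mu = 7. Corank 1: A-series; mu = 7 gives A_7. f is E_6 but g is A_7, hence not right-equivalent.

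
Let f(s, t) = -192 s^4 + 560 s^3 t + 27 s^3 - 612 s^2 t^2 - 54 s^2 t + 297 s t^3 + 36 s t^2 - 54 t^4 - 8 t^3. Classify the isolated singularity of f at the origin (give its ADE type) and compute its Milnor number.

Type E7, Milnor number mu = 7.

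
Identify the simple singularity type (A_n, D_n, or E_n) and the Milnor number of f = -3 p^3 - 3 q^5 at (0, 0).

The Hessian of f at 0 is [[0, 0], [0, 0]] with rank 0, so corank 2. A Groebner basis of the Jacobian ideal J(f) in C{p,q} is {q^4, p^2}; counting standard monomials gives mu = 8. Corank 2; j^3 = -3*p^3 is a perfect cube, so E-series; the 5-jet and mu = 8 give E_8.

Type E_{8}, Milnor number mu = 8.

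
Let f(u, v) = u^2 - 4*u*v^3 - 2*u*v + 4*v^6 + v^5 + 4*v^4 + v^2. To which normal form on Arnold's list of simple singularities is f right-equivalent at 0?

The Hessian of f at 0 has rank 1. Corank 1: A-series; mu = 4 gives A_4.

A_{4}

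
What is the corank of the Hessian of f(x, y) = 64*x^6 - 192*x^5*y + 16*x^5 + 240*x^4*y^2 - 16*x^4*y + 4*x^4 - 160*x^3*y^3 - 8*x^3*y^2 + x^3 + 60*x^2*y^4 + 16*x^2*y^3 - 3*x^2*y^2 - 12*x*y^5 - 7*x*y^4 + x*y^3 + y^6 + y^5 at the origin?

2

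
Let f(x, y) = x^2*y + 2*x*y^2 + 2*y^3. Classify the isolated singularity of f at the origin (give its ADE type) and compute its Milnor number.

The Hessian of f at 0 has rank 0. Corank 2; j^3 = y*(x^2 + 2*x*y + 2*y^2) splits into three distinct lines over C (the quadratic factor has nonzero discriminant), so D_4.

Type D_{4}, Milnor number mu = 4.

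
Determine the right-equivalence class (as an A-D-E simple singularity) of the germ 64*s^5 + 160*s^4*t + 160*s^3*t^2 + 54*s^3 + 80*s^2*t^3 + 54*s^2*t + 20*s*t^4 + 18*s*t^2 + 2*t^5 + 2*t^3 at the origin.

E_8

The Hessian of f at 0 has rank 0. Corank 2; j^3 = 2*(3*s + t)^3 is a perfect cube, so E-series; the 5-jet and mu = 8 give E_8.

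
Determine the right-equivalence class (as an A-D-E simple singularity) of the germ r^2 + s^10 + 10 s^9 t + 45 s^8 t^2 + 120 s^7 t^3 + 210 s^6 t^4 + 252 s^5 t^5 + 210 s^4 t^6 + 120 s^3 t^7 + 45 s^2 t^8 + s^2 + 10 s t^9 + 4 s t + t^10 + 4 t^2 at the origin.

The Hessian of f at 0 is [[2, 4, 0], [4, 8, 0], [0, 0, 2]] with rank 2, so corank 1. A Groebner basis of the Jacobian ideal J(f) in C{s,t,r} is {t^9, s + 2*t, r}; counting standard monomials gives mu = 9. Corank 1: A-series; mu = 9 gives A_9.

A9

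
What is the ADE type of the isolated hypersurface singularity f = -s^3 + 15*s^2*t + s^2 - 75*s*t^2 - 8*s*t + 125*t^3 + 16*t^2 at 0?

A2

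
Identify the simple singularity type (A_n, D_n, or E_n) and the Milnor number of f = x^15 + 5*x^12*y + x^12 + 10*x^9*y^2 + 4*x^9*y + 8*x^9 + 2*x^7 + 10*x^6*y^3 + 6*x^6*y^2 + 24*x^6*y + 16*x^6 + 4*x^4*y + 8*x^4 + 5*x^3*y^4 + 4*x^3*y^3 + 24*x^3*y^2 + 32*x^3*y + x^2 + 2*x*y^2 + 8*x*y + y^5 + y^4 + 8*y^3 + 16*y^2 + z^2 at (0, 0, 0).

Type A_4, Milnor number mu = 4.

The Hessian of f at 0 has rank 2. Corank 1: A-series; mu = 4 gives A_4.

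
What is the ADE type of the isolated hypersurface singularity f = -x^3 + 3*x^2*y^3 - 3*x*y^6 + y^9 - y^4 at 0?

The Hessian of f at 0 is [[0, 0], [0, 0]] with rank 0, so corank 2. A Groebner basis of the Jacobian ideal J(f) in C{x,y} is {y^3, x^2}; counting standard monomials gives mu = 6. Corank 2; j^3 = -x^3 is a perfect cube, so E-series; the 4-jet and mu = 6 give E_6.

E_{6}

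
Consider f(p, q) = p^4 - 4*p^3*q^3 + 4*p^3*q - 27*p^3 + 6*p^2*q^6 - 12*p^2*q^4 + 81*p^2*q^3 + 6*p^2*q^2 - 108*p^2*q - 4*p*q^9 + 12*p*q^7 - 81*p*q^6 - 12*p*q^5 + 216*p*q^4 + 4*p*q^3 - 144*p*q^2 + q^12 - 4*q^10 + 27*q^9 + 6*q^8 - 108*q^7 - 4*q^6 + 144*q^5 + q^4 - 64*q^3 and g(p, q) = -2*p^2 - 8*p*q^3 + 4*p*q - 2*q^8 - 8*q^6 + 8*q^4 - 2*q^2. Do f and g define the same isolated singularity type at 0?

The Hessian of f at 0 is [[0, 0], [0, 0]] with rank 0, so corank 2. A Groebner basis of the Jacobian ideal J(f) in C{p,q} is {q^4, p*q^2 + 11*q^3/9, p^2 + 8*p*q/3 + 16*q^2/9}; counting standard monomials gives mu = 6. Corank 2; j^3 = -(3*p + 4*q)^3 is a perfect cube, so E-series; the 4-jet and mu = 6 give E_6. The Hessian of g at 0 is [[-4, 4], [4, -4]] with rank 1, so corank 1. A Groebner basis of the Jacobian ideal J(g) in C{p,q} is {p^3 - 3*p*q^2 - p + q, p^2*q - 2*p*q^2 - p/2 + q/2, p/2 + q^3 - q/2}; counting standard monomials gives mu = 7. Corank 1: A-series; mu = 7 gives A_7. f is E_6 but g is A_7, hence not right-equivalent.

No.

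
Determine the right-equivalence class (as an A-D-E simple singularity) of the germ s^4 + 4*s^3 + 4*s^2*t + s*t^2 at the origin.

D_{5}

The Hessian of f at 0 has rank 0. Corank 2; j^3 = s*(2*s + t)^2 has shape L^2 M (L != M), so D-series; mu = 5 gives D_5.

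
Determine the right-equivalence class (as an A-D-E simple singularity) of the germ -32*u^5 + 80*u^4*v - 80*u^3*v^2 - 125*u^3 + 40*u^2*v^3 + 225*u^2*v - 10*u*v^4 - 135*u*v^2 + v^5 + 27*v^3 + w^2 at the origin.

E8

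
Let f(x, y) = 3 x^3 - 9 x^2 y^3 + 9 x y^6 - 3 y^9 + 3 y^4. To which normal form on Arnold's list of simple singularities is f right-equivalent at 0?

The Hessian of f at 0 has rank 0. Corank 2; j^3 = 3*x^3 is a perfect cube, so E-series; the 4-jet and mu = 6 give E_6.

E_{6}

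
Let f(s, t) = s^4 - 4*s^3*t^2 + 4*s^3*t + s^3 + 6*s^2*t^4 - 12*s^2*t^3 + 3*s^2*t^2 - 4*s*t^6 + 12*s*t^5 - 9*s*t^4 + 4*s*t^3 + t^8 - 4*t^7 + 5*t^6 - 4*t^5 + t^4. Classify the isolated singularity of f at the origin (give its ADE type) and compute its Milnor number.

Type E6, Milnor number mu = 6.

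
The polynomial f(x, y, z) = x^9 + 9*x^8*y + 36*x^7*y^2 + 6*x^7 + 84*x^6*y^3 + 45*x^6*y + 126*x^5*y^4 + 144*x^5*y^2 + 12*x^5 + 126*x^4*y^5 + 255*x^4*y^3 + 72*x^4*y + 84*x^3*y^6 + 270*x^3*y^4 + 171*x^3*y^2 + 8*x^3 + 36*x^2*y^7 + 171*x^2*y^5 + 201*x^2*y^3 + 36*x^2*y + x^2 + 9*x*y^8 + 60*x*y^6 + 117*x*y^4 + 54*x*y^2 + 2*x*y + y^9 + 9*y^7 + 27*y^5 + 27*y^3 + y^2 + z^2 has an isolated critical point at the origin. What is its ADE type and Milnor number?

The Hessian of f at 0 is [[2, 2, 0], [2, 2, 0], [0, 0, 2]] with rank 2, so corank 1. A Groebner basis of the Jacobian ideal J(f) in C{x,y,z} is {y^2, x + y, z}; counting standard monomials gives mu = 2. Corank 1: A-series; mu = 2 gives A_2.

Type A_{2}, Milnor number mu = 2.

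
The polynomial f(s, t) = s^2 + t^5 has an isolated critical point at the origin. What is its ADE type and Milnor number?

Type A4, Milnor number mu = 4.

The Hessian of f at 0 has rank 1. Corank 1: A-series; mu = 4 gives A_4.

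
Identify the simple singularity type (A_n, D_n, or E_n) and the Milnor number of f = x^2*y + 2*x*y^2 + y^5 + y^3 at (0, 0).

The Hessian of f at 0 has rank 0. Corank 2; j^3 = y*(x + y)^2 has shape L^2 M (L != M), so D-series; mu = 6 gives D_6.

Type D_6, Milnor number mu = 6.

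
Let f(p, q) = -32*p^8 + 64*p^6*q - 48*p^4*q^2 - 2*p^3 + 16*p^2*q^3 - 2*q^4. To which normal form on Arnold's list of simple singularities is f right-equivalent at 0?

E_6

The Hessian of f at 0 has rank 0. Corank 2; j^3 = -2*p^3 is a perfect cube, so E-series; the 4-jet and mu = 6 give E_6.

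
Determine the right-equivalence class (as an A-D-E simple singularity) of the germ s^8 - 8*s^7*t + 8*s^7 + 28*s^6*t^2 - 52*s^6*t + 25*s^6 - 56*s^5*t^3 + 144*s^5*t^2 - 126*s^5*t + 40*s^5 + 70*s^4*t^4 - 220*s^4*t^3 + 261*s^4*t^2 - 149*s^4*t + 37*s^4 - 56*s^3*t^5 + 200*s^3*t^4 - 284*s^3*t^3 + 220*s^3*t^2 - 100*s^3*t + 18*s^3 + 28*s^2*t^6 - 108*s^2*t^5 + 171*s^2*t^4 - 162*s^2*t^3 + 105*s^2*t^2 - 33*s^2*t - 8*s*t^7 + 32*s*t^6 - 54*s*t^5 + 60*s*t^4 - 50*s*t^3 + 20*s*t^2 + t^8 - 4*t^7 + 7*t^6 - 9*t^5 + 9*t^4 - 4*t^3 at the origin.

D_5

The Hessian of f at 0 has rank 0. Corank 2; j^3 = (2*s - t)*(3*s - 2*t)^2 has shape L^2 M (L != M), so D-series; mu = 5 gives D_5.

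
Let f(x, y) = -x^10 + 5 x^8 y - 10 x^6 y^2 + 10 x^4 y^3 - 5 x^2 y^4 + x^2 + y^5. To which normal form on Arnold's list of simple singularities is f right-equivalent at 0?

A4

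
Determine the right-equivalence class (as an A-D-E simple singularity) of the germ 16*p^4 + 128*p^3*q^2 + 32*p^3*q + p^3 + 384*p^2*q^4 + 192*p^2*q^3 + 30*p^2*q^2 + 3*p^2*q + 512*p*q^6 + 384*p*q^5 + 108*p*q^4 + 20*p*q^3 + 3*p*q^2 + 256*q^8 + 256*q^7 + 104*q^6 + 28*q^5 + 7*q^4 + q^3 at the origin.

E_{6}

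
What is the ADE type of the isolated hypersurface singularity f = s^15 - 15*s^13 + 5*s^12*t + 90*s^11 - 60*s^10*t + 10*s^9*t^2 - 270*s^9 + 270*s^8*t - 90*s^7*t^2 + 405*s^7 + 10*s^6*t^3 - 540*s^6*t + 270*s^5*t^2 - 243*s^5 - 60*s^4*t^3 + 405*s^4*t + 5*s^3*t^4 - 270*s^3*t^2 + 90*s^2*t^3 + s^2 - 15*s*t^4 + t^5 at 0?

The Hessian of f at 0 has rank 1. Corank 1: A-series; mu = 4 gives A_4.

A_{4}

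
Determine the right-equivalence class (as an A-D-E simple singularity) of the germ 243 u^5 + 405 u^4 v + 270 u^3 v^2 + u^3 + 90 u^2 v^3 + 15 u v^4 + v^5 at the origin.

E8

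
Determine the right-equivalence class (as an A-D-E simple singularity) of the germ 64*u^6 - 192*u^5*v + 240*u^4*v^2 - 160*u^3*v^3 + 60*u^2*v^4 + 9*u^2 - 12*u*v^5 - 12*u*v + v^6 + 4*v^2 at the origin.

A5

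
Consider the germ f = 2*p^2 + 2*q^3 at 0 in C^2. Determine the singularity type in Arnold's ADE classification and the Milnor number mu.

The Hessian of f at 0 has rank 1. Corank 1: A-series; mu = 2 gives A_2.

Type A_2, Milnor number mu = 2.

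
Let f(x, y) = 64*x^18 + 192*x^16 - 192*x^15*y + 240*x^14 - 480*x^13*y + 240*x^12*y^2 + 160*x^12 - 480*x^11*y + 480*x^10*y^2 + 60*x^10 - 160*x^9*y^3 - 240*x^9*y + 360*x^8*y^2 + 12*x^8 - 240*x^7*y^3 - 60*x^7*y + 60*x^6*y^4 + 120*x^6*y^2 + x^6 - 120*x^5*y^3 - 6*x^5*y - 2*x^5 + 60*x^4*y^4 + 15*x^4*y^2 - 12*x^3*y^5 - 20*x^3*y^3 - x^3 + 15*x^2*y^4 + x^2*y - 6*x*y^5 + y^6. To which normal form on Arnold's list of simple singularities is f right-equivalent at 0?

D7

The Hessian of f at 0 has rank 0. Corank 2; j^3 = -x^2*(x - y) has shape L^2 M (L != M), so D-series; mu = 7 gives D_7.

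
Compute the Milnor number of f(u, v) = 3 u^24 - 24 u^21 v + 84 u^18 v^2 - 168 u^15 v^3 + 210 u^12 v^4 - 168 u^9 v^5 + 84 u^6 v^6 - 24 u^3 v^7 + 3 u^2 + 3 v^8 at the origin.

7

The Hessian of f at 0 is [[6, 0], [0, 0]] with rank 1, so corank 1. A Groebner basis of the Jacobian ideal J(f) in C{u,v} is {v^7, u}; counting standard monomials gives mu = 7. Corank 1: A-series; mu = 7 gives A_7.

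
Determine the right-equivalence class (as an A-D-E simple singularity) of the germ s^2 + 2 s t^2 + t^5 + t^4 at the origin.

A_{4}

The Hessian of f at 0 has rank 1. Corank 1: A-series; mu = 4 gives A_4.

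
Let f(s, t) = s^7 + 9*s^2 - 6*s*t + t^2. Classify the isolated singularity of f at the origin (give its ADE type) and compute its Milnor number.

Type A6, Milnor number mu = 6.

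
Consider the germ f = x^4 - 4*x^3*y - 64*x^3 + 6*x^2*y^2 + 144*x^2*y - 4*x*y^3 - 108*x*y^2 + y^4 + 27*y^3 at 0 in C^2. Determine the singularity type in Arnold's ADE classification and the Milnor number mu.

Type E6, Milnor number mu = 6.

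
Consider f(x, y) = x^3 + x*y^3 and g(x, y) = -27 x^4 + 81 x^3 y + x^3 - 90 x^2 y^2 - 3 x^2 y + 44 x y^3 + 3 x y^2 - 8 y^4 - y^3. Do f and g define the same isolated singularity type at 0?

Yes.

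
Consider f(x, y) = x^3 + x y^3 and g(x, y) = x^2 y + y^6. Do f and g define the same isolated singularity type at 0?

No.

The Hessian of f at 0 is [[0, 0], [0, 0]] with rank 0, so corank 2. A Groebner basis of the Jacobian ideal J(f) in C{x,y} is {x^3, x*y^2, 3*x^2 + y^3}; counting standard monomials gives mu = 7. Corank 2; j^3 = x^3 is a perfect cube, so E-series; the 4-jet and mu = 7 give E_7. The Hessian of g at 0 is [[0, 0], [0, 0]] with rank 0, so corank 2. A Groebner basis of the Jacobian ideal J(g) in C{x,y} is {x^2/6 + y^5, x^3, x*y}; counting standard monomials gives mu = 7. Corank 2; j^3 = x^2*y has shape L^2 M (L != M), so D-series; mu = 7 gives D_7. f is E_7 but g is D_7, hence not right-equivalent.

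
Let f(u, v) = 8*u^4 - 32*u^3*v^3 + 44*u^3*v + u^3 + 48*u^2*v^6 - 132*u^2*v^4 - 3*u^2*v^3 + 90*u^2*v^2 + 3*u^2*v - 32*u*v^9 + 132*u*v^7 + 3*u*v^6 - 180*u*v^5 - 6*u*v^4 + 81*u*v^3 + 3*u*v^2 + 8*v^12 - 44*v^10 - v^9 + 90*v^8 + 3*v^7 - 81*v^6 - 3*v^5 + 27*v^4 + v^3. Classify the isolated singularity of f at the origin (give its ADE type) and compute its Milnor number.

Type E7, Milnor number mu = 7.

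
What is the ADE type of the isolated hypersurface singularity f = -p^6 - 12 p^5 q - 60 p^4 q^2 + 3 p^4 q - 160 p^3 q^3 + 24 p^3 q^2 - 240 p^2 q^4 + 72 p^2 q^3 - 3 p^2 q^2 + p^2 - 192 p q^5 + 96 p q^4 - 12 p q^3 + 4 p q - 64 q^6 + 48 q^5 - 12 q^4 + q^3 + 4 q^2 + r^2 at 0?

A2

The Hessian of f at 0 has rank 2. Corank 1: A-series; mu = 2 gives A_2.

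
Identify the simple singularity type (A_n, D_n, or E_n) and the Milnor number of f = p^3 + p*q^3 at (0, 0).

The Hessian of f at 0 has rank 0. Corank 2; j^3 = p^3 is a perfect cube, so E-series; the 4-jet and mu = 7 give E_7.

Type E_7, Milnor number mu = 7.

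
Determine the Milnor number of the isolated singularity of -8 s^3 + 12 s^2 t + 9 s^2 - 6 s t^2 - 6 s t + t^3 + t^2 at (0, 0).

2

The Hessian of f at 0 is [[18, -6], [-6, 2]] with rank 1, so corank 1. A Groebner basis of the Jacobian ideal J(f) in C{s,t} is {t^2, s - t/3}; counting standard monomials gives mu = 2. Corank 1: A-series; mu = 2 gives A_2.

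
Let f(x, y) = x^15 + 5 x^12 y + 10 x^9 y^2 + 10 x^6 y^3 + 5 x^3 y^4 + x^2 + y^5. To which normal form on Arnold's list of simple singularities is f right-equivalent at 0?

The Hessian of f at 0 is [[2, 0], [0, 0]] with rank 1, so corank 1. A Groebner basis of the Jacobian ideal J(f) in C{x,y} is {y^4, x}; counting standard monomials gives mu = 4. Corank 1: A-series; mu = 4 gives A_4.

A4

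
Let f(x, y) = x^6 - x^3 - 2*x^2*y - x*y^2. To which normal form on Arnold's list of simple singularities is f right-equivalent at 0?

The Hessian of f at 0 is [[0, 0], [0, 0]] with rank 0, so corank 2. A Groebner basis of the Jacobian ideal J(f) in C{x,y} is {x*y/6 + y^5 + y^2/6, x*y^2 + y^3, x^2 + x*y}; counting standard monomials gives mu = 7. Corank 2; j^3 = -x*(x + y)^2 has shape L^2 M (L != M), so D-series; mu = 7 gives D_7.

D7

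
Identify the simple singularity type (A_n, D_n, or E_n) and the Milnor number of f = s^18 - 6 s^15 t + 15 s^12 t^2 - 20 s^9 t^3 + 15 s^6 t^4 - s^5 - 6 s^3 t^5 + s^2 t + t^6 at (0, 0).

Type D7, Milnor number mu = 7.

The Hessian of f at 0 is [[0, 0], [0, 0]] with rank 0, so corank 2. A Groebner basis of the Jacobian ideal J(f) in C{s,t} is {s^2/6 + t^5, s^3, s*t}; counting standard monomials gives mu = 7. Corank 2; j^3 = s^2*t has shape L^2 M (L != M), so D-series; mu = 7 gives D_7.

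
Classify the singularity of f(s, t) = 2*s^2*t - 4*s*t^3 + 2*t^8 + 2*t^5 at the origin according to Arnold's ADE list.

D_9

The Hessian of f at 0 is [[0, 0], [0, 0]] with rank 0, so corank 2. A Groebner basis of the Jacobian ideal J(f) in C{s,t} is {s^4, s^3*t + s^2/8 - s*t^2/8, -s^3 + s^2*t^2, -s*t + t^3}; counting standard monomials gives mu = 9. Corank 2; j^3 = 2*s^2*t has shape L^2 M (L != M), so D-series; mu = 9 gives D_9.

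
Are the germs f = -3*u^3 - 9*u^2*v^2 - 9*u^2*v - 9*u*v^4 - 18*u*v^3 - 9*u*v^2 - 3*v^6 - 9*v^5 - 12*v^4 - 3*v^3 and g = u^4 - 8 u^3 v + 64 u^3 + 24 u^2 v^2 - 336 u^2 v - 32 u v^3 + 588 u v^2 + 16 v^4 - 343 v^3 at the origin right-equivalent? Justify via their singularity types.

Yes.

The Hessian of f at 0 is [[0, 0], [0, 0]] with rank 0, so corank 2. A Groebner basis of the Jacobian ideal J(f) in C{u,v} is {u^3 + 3*u^2/2 + 3*u*v + 3*v^2/2, u^2*v - u^2 - 2*u*v - v^2, u^2/2 + u*v^2 + u*v + v^2/2, v^3}; counting standard monomials gives mu = 6. Corank 2; j^3 = -3*(u + v)^3 is a perfect cube, so E-series; the 4-jet and mu = 6 give E_6. The Hessian of g at 0 is [[0, 0], [0, 0]] with rank 0, so corank 2. A Groebner basis of the Jacobian ideal J(g) in C{u,v} is {v^4, u*v^2 - 11*v^3/6, u^2 - 7*u*v/2 + 49*v^2/16}; counting standard monomials gives mu = 6. Corank 2; j^3 = (4*u - 7*v)^3 is a perfect cube, so E-series; the 4-jet and mu = 6 give E_6. Both have type E_6, hence right-equivalent.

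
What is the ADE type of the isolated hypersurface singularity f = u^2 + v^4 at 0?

A_3

The Hessian of f at 0 has rank 1. Corank 1: A-series; mu = 3 gives A_3.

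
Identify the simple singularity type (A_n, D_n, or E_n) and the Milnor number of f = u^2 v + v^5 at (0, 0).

Type D_6, Milnor number mu = 6.

The Hessian of f at 0 has rank 0. Corank 2; j^3 = u^2*v has shape L^2 M (L != M), so D-series; mu = 6 gives D_6.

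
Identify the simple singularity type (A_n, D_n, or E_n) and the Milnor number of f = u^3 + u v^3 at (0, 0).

The Hessian of f at 0 has rank 0. Corank 2; j^3 = u^3 is a perfect cube, so E-series; the 4-jet and mu = 7 give E_7.

Type E_7, Milnor number mu = 7.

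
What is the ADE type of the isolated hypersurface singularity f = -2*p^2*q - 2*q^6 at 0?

D_7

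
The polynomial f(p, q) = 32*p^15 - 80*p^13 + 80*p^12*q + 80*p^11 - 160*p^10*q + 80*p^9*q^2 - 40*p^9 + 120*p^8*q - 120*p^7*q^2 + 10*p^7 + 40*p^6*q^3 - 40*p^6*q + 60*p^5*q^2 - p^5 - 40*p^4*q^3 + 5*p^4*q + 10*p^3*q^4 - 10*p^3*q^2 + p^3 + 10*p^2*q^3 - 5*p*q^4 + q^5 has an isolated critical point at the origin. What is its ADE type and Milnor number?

The Hessian of f at 0 has rank 0. Corank 2; j^3 = p^3 is a perfect cube, so E-series; the 5-jet and mu = 8 give E_8.

Type E_8, Milnor number mu = 8.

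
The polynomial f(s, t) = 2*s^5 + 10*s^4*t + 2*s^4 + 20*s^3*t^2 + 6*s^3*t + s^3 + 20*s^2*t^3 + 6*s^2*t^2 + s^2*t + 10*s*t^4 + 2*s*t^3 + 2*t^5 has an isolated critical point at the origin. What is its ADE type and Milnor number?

The Hessian of f at 0 is [[0, 0], [0, 0]] with rank 0, so corank 2. A Groebner basis of the Jacobian ideal J(f) in C{s,t} is {s^3, s^2*t, -s^2/4 + s*t^2, 7*s^2/4 + s*t + t^3}; counting standard monomials gives mu = 6. Corank 2; j^3 = s^2*(s + t) has shape L^2 M (L != M), so D-series; mu = 6 gives D_6.

Type D_6, Milnor number mu = 6.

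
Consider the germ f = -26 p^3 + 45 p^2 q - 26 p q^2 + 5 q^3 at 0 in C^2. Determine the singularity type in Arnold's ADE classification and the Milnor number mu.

Type D4, Milnor number mu = 4.

The Hessian of f at 0 is [[0, 0], [0, 0]] with rank 0, so corank 2. A Groebner basis of the Jacobian ideal J(f) in C{p,q} is {q^3, p^2 + q^2/3, p*q}; counting standard monomials gives mu = 4. Corank 2; j^3 = -(2*p - q)*(13*p^2 - 16*p*q + 5*q^2) splits into three distinct lines over C (the quadratic factor has nonzero discriminant), so D_4.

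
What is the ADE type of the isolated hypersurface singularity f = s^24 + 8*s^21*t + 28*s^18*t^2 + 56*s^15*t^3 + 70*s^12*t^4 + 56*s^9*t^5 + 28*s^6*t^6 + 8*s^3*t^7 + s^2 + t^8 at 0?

A7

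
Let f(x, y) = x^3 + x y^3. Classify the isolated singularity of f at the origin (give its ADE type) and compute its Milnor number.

Type E7, Milnor number mu = 7.

The Hessian of f at 0 has rank 0. Corank 2; j^3 = x^3 is a perfect cube, so E-series; the 4-jet and mu = 7 give E_7.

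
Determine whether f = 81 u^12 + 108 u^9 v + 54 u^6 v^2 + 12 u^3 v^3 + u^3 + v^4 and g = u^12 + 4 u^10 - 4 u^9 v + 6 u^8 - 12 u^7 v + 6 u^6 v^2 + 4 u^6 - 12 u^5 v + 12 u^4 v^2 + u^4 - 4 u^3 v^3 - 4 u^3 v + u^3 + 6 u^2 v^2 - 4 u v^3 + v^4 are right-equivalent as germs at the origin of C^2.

The Hessian of f at 0 is [[0, 0], [0, 0]] with rank 0, so corank 2. A Groebner basis of the Jacobian ideal J(f) in C{u,v} is {v^3, u^2}; counting standard monomials gives mu = 6. Corank 2; j^3 = u^3 is a perfect cube, so E-series; the 4-jet and mu = 6 give E_6. The Hessian of g at 0 is [[0, 0], [0, 0]] with rank 0, so corank 2. A Groebner basis of the Jacobian ideal J(g) in C{u,v} is {v^4, u*v^2 - v^3/3, u^2}; counting standard monomials gives mu = 6. Corank 2; j^3 = u^3 is a perfect cube, so E-series; the 4-jet and mu = 6 give E_6. Both have type E_6, hence right-equivalent.

Yes.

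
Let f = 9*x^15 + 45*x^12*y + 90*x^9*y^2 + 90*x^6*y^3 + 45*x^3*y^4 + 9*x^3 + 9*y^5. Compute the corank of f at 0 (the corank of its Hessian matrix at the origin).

2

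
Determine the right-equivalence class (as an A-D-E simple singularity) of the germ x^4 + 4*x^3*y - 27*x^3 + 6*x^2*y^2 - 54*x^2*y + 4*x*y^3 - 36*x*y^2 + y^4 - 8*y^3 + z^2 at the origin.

E6

The Hessian of f at 0 is [[0, 0, 0], [0, 0, 0], [0, 0, 2]] with rank 1, so corank 2. A Groebner basis of the Jacobian ideal J(f) in C{x,y,z} is {y^4, x*y^2 + 7*y^3/9, x^2 + 4*x*y/3 + 4*y^2/9, z}; counting standard monomials gives mu = 6. Corank 2; j^3 = -(3*x + 2*y)^3 is a perfect cube, so E-series; the 4-jet and mu = 6 give E_6.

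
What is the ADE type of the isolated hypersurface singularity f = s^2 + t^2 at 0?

A_1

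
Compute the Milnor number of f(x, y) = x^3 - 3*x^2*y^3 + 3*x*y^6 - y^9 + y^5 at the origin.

The Hessian of f at 0 has rank 0. Corank 2; j^3 = x^3 is a perfect cube, so E-series; the 5-jet and mu = 8 give E_8.

8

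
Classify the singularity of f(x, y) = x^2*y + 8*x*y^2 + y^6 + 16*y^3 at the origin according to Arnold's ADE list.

D7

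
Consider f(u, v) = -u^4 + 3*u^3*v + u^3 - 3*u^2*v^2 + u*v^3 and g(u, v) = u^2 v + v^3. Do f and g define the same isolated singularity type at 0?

No.

The Hessian of f at 0 has rank 0. Corank 2; j^3 = u^3 is a perfect cube, so E-series; the 4-jet and mu = 7 give E_7. The Hessian of g at 0 has rank 0. Corank 2; j^3 = v*(u^2 + v^2) splits into three distinct lines over C (the quadratic factor has nonzero discriminant), so D_4. f is E_7 but g is D_4, hence not right-equivalent.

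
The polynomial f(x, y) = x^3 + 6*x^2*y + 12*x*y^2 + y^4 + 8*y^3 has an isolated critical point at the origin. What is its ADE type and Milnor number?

The Hessian of f at 0 has rank 0. Corank 2; j^3 = (x + 2*y)^3 is a perfect cube, so E-series; the 4-jet and mu = 6 give E_6.

Type E_6, Milnor number mu = 6.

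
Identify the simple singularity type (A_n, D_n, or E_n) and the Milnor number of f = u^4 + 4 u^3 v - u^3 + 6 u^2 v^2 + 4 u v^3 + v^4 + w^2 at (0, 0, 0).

The Hessian of f at 0 has rank 1. Corank 2; j^3 = -u^3 is a perfect cube, so E-series; the 4-jet and mu = 6 give E_6.

Type E6, Milnor number mu = 6.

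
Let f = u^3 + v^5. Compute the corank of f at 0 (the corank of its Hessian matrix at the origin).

2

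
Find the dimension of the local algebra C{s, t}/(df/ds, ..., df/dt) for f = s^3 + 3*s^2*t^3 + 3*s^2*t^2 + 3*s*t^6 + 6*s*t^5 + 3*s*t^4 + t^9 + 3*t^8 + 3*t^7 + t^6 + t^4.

The Hessian of f at 0 is [[0, 0], [0, 0]] with rank 0, so corank 2. A Groebner basis of the Jacobian ideal J(f) in C{s,t} is {s^3, s^2*t, s^2/2 + s*t^2, t^3}; counting standard monomials gives mu = 6. Corank 2; j^3 = s^3 is a perfect cube, so E-series; the 4-jet and mu = 6 give E_6.

6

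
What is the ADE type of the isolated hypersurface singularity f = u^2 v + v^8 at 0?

The Hessian of f at 0 has rank 0. Corank 2; j^3 = u^2*v has shape L^2 M (L != M), so D-series; mu = 9 gives D_9.

D_{9}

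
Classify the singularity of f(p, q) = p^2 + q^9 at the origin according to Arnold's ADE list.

The Hessian of f at 0 is [[2, 0], [0, 0]] with rank 1, so corank 1. A Groebner basis of the Jacobian ideal J(f) in C{p,q} is {q^8, p}; counting standard monomials gives mu = 8. Corank 1: A-series; mu = 8 gives A_8.

A8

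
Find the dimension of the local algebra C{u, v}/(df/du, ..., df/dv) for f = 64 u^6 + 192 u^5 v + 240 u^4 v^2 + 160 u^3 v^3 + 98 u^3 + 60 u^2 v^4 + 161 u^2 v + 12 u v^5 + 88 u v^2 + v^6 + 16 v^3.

The Hessian of f at 0 has rank 0. Corank 2; j^3 = (2*u + v)*(7*u + 4*v)^2 has shape L^2 M (L != M), so D-series; mu = 7 gives D_7.

7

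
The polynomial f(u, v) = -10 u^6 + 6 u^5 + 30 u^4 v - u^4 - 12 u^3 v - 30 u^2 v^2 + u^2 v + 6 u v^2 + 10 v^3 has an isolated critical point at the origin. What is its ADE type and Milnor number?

Type D_4, Milnor number mu = 4.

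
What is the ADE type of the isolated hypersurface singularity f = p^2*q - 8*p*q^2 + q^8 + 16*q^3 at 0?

D_{9}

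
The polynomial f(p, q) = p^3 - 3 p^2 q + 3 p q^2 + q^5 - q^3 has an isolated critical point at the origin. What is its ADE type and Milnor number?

Type E_{8}, Milnor number mu = 8.

The Hessian of f at 0 is [[0, 0], [0, 0]] with rank 0, so corank 2. A Groebner basis of the Jacobian ideal J(f) in C{p,q} is {q^4, p^2 - 2*p*q + q^2}; counting standard monomials gives mu = 8. Corank 2; j^3 = (p - q)^3 is a perfect cube, so E-series; the 5-jet and mu = 8 give E_8.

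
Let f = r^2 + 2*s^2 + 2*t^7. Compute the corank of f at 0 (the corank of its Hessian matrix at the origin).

The Hessian at 0 is [[4, 0, 0], [0, 0, 0], [0, 0, 2]] of rank 2; hence corank 1.

1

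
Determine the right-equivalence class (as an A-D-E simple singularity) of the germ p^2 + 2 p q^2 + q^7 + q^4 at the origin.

A_{6}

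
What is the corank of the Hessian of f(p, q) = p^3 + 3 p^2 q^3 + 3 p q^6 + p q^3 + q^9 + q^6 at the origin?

2

Hessian at 0 has rank 0.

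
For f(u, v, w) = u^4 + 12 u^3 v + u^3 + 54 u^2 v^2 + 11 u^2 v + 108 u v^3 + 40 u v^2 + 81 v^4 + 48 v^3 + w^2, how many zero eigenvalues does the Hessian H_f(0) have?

The Hessian at 0 is [[0, 0, 0], [0, 0, 0], [0, 0, 2]] of rank 1; hence corank 2.

2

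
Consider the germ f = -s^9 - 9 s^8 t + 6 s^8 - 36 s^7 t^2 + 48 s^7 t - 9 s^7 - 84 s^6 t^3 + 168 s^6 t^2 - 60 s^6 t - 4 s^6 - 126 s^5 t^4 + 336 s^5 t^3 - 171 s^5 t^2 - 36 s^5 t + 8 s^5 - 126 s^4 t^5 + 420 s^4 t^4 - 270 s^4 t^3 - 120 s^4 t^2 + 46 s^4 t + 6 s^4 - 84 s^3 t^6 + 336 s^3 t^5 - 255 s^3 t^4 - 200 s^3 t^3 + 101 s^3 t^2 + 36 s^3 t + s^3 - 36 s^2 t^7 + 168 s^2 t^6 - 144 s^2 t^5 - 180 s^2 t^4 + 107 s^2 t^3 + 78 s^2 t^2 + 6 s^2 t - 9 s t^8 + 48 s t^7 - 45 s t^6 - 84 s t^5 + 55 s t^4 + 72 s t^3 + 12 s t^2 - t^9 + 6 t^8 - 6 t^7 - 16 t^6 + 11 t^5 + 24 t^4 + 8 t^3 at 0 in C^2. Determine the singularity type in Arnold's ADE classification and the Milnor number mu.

The Hessian of f at 0 has rank 0. Corank 2; j^3 = (s + 2*t)^3 is a perfect cube, so E-series; the 5-jet and mu = 8 give E_8.

Type E_{8}, Milnor number mu = 8.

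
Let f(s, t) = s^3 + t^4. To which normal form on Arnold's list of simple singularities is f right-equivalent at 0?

The Hessian of f at 0 has rank 0. Corank 2; j^3 = s^3 is a perfect cube, so E-series; the 4-jet and mu = 6 give E_6.

E_{6}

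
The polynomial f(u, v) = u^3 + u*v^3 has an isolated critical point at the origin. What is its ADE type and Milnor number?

The Hessian of f at 0 has rank 0. Corank 2; j^3 = u^3 is a perfect cube, so E-series; the 4-jet and mu = 7 give E_7.

Type E7, Milnor number mu = 7.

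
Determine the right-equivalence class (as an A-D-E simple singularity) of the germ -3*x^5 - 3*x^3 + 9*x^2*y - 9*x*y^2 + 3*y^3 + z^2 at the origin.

E8

The Hessian of f at 0 has rank 1. Corank 2; j^3 = -3*(x - y)^3 is a perfect cube, so E-series; the 5-jet and mu = 8 give E_8.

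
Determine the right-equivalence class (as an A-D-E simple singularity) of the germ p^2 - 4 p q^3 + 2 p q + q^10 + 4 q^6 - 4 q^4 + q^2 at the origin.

The Hessian of f at 0 is [[2, 2], [2, 2]] with rank 1, so corank 1. A Groebner basis of the Jacobian ideal J(f) in C{p,q} is {p^3 + 3*p^2*q + 3*p*q^2 + p/2 + q/2, -p/2 + q^3 - q/2}; counting standard monomials gives mu = 9. Corank 1: A-series; mu = 9 gives A_9.

A_{9}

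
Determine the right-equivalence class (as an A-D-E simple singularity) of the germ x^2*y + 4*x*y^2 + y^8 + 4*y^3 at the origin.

D9

The Hessian of f at 0 is [[0, 0], [0, 0]] with rank 0, so corank 2. A Groebner basis of the Jacobian ideal J(f) in C{x,y} is {x^2/8 + y^7 - y^2/2, x^3 + 8*y^3, x*y + 2*y^2}; counting standard monomials gives mu = 9. Corank 2; j^3 = y*(x + 2*y)^2 has shape L^2 M (L != M), so D-series; mu = 9 gives D_9.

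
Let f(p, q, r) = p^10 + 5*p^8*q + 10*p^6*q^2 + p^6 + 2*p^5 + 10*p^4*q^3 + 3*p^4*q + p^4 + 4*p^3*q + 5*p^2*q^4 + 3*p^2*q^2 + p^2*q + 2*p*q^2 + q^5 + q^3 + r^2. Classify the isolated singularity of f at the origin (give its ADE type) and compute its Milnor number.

Type D_6, Milnor number mu = 6.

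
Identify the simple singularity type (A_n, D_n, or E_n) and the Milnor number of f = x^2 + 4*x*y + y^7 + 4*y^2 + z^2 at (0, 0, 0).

The Hessian of f at 0 is [[2, 4, 0], [4, 8, 0], [0, 0, 2]] with rank 2, so corank 1. A Groebner basis of the Jacobian ideal J(f) in C{x,y,z} is {y^6, x + 2*y, z}; counting standard monomials gives mu = 6. Corank 1: A-series; mu = 6 gives A_6.

Type A_6, Milnor number mu = 6.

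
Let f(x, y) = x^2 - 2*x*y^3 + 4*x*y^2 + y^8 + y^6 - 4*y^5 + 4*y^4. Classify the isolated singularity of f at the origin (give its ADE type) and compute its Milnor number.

Type A_{7}, Milnor number mu = 7.

The Hessian of f at 0 has rank 1. Corank 1: A-series; mu = 7 gives A_7.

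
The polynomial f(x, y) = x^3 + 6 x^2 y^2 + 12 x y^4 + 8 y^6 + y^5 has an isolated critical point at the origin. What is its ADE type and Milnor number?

The Hessian of f at 0 has rank 0. Corank 2; j^3 = x^3 is a perfect cube, so E-series; the 5-jet and mu = 8 give E_8.

Type E_{8}, Milnor number mu = 8.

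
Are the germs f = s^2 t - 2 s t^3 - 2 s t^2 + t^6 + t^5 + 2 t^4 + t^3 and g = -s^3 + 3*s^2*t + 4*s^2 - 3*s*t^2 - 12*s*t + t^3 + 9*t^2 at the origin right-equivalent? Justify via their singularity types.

No.

The Hessian of f at 0 is [[0, 0], [0, 0]] with rank 0, so corank 2. A Groebner basis of the Jacobian ideal J(f) in C{s,t} is {s^3 + s^2/2 - 7*s*t^2/2 + 3*s*t/2 - 2*t^2, s^2*t + s^2/6 - 13*s*t^2/6 + 5*s*t/6 - t^2, -s*t + t^3 + t^2}; counting standard monomials gives mu = 7. Corank 2; j^3 = t*(s - t)^2 has shape L^2 M (L != M), so D-series; mu = 7 gives D_7. The Hessian of g at 0 is [[8, -12], [-12, 18]] with rank 1, so corank 1. A Groebner basis of the Jacobian ideal J(g) in C{s,t} is {t^2, s - 3*t/2}; counting standard monomials gives mu = 2. Corank 1: A-series; mu = 2 gives A_2. f is D_7 but g is A_2, hence not right-equivalent.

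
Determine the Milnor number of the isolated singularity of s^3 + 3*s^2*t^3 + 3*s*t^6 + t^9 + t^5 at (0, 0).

8

The Hessian of f at 0 is [[0, 0], [0, 0]] with rank 0, so corank 2. A Groebner basis of the Jacobian ideal J(f) in C{s,t} is {s^2/2 + s*t^3, t^4, s^3, s^2*t}; counting standard monomials gives mu = 8. Corank 2; j^3 = s^3 is a perfect cube, so E-series; the 5-jet and mu = 8 give E_8.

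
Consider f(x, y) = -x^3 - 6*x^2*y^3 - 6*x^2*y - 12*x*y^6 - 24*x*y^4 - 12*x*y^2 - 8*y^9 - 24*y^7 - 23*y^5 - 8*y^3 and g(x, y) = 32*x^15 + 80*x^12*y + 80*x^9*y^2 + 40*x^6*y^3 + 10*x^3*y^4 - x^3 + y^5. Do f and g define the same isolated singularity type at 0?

Yes.

The Hessian of f at 0 has rank 0. Corank 2; j^3 = -(x + 2*y)^3 is a perfect cube, so E-series; the 5-jet and mu = 8 give E_8. The Hessian of g at 0 has rank 0. Corank 2; j^3 = -x^3 is a perfect cube, so E-series; the 5-jet and mu = 8 give E_8. Both have type E_8, hence right-equivalent.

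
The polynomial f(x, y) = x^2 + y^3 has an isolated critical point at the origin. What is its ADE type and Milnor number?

The Hessian of f at 0 has rank 1. Corank 1: A-series; mu = 2 gives A_2.

Type A_2, Milnor number mu = 2.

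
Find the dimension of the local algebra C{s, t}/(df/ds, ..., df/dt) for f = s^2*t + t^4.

5

The Hessian of f at 0 is [[0, 0], [0, 0]] with rank 0, so corank 2. A Groebner basis of the Jacobian ideal J(f) in C{s,t} is {s^3, s^2/4 + t^3, s*t}; counting standard monomials gives mu = 5. Corank 2; j^3 = s^2*t has shape L^2 M (L != M), so D-series; mu = 5 gives D_5.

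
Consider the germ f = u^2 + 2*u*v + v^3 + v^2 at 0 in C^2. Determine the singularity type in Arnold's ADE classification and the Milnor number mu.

Type A_2, Milnor number mu = 2.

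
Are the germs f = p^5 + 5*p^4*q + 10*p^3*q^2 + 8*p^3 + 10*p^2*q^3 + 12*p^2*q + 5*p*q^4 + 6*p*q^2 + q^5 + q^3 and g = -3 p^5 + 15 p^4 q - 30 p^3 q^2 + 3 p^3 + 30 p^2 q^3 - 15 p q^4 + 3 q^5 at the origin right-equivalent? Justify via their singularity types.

Yes.

The Hessian of f at 0 has rank 0. Corank 2; j^3 = (2*p + q)^3 is a perfect cube, so E-series; the 5-jet and mu = 8 give E_8. The Hessian of g at 0 has rank 0. Corank 2; j^3 = 3*p^3 is a perfect cube, so E-series; the 5-jet and mu = 8 give E_8. Both have type E_8, hence right-equivalent.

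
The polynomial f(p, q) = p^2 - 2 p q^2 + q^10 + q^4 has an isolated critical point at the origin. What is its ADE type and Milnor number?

Type A_9, Milnor number mu = 9.

The Hessian of f at 0 has rank 1. Corank 1: A-series; mu = 9 gives A_9.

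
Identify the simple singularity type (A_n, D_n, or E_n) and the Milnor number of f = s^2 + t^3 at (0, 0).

Type A_{2}, Milnor number mu = 2.

The Hessian of f at 0 has rank 1. Corank 1: A-series; mu = 2 gives A_2.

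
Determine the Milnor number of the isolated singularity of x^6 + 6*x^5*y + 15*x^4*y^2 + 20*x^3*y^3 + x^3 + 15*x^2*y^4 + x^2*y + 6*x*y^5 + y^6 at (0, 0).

The Hessian of f at 0 has rank 0. Corank 2; j^3 = x^2*(x + y) has shape L^2 M (L != M), so D-series; mu = 7 gives D_7.

7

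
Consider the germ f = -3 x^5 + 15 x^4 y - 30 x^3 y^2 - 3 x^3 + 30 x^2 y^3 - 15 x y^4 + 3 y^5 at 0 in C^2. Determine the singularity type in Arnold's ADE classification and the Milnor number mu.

The Hessian of f at 0 is [[0, 0], [0, 0]] with rank 0, so corank 2. A Groebner basis of the Jacobian ideal J(f) in C{x,y} is {y^5, x*y^3 - y^4/4, x^2}; counting standard monomials gives mu = 8. Corank 2; j^3 = -3*x^3 is a perfect cube, so E-series; the 5-jet and mu = 8 give E_8.

Type E8, Milnor number mu = 8.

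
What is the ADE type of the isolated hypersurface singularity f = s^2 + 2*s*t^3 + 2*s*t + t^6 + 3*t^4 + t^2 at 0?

A_3

The Hessian of f at 0 has rank 1. Corank 1: A-series; mu = 3 gives A_3.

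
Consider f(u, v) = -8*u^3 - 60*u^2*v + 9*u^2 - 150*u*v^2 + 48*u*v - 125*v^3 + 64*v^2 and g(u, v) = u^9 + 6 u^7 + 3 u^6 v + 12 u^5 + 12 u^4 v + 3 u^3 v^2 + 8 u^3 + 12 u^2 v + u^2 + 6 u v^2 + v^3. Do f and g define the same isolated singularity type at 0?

Yes.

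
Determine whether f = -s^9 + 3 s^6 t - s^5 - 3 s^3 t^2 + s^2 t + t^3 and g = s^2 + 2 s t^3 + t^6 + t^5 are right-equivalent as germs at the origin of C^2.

No.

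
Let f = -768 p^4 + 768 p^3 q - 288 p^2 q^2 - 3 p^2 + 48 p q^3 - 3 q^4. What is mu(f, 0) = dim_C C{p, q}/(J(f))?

The Hessian of f at 0 is [[-6, 0], [0, 0]] with rank 1, so corank 1. A Groebner basis of the Jacobian ideal J(f) in C{p,q} is {q^3, p}; counting standard monomials gives mu = 3. Corank 1: A-series; mu = 3 gives A_3.

3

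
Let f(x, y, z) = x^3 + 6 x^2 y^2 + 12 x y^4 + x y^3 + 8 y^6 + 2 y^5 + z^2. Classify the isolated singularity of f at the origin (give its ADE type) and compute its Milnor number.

The Hessian of f at 0 is [[0, 0, 0], [0, 0, 0], [0, 0, 2]] with rank 1, so corank 2. A Groebner basis of the Jacobian ideal J(f) in C{x,y,z} is {-x^2/4 + y^4 - y^3/12, x^3, x^2*y + x^2/12 + y^3/36, x^2/2 + x*y^2 + y^3/6, z}; counting standard monomials gives mu = 7. Corank 2; j^3 = x^3 is a perfect cube, so E-series; the 4-jet and mu = 7 give E_7.

Type E7, Milnor number mu = 7.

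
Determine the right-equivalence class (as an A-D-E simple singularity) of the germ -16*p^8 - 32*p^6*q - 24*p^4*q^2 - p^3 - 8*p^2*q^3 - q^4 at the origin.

The Hessian of f at 0 has rank 0. Corank 2; j^3 = -p^3 is a perfect cube, so E-series; the 4-jet and mu = 6 give E_6.

E6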